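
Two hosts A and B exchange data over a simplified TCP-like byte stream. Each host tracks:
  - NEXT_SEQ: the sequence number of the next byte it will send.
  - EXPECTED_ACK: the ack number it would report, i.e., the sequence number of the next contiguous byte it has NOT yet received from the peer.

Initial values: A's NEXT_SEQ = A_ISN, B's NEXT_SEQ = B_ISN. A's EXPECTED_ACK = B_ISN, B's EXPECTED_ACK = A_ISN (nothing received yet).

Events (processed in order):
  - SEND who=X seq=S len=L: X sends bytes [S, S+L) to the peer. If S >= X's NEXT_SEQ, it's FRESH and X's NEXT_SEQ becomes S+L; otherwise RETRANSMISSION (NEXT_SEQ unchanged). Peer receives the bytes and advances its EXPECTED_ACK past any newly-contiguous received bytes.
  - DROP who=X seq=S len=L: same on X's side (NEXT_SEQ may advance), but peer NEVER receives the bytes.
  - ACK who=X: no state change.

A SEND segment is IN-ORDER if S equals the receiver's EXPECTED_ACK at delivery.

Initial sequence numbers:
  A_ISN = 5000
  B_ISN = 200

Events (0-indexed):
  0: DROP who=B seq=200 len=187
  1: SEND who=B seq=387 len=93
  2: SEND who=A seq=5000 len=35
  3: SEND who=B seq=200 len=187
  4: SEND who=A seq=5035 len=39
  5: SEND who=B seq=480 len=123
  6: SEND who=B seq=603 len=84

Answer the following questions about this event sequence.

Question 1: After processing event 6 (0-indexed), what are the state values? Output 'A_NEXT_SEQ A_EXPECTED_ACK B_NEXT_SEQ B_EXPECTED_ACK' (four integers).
After event 0: A_seq=5000 A_ack=200 B_seq=387 B_ack=5000
After event 1: A_seq=5000 A_ack=200 B_seq=480 B_ack=5000
After event 2: A_seq=5035 A_ack=200 B_seq=480 B_ack=5035
After event 3: A_seq=5035 A_ack=480 B_seq=480 B_ack=5035
After event 4: A_seq=5074 A_ack=480 B_seq=480 B_ack=5074
After event 5: A_seq=5074 A_ack=603 B_seq=603 B_ack=5074
After event 6: A_seq=5074 A_ack=687 B_seq=687 B_ack=5074

5074 687 687 5074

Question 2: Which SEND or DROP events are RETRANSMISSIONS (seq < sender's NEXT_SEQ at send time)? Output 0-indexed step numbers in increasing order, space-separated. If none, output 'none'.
Answer: 3

Derivation:
Step 0: DROP seq=200 -> fresh
Step 1: SEND seq=387 -> fresh
Step 2: SEND seq=5000 -> fresh
Step 3: SEND seq=200 -> retransmit
Step 4: SEND seq=5035 -> fresh
Step 5: SEND seq=480 -> fresh
Step 6: SEND seq=603 -> fresh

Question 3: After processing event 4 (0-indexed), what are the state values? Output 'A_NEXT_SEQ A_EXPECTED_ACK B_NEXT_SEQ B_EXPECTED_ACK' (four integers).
After event 0: A_seq=5000 A_ack=200 B_seq=387 B_ack=5000
After event 1: A_seq=5000 A_ack=200 B_seq=480 B_ack=5000
After event 2: A_seq=5035 A_ack=200 B_seq=480 B_ack=5035
After event 3: A_seq=5035 A_ack=480 B_seq=480 B_ack=5035
After event 4: A_seq=5074 A_ack=480 B_seq=480 B_ack=5074

5074 480 480 5074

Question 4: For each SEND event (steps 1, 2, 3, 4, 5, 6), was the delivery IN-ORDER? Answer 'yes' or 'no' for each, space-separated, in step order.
Answer: no yes yes yes yes yes

Derivation:
Step 1: SEND seq=387 -> out-of-order
Step 2: SEND seq=5000 -> in-order
Step 3: SEND seq=200 -> in-order
Step 4: SEND seq=5035 -> in-order
Step 5: SEND seq=480 -> in-order
Step 6: SEND seq=603 -> in-order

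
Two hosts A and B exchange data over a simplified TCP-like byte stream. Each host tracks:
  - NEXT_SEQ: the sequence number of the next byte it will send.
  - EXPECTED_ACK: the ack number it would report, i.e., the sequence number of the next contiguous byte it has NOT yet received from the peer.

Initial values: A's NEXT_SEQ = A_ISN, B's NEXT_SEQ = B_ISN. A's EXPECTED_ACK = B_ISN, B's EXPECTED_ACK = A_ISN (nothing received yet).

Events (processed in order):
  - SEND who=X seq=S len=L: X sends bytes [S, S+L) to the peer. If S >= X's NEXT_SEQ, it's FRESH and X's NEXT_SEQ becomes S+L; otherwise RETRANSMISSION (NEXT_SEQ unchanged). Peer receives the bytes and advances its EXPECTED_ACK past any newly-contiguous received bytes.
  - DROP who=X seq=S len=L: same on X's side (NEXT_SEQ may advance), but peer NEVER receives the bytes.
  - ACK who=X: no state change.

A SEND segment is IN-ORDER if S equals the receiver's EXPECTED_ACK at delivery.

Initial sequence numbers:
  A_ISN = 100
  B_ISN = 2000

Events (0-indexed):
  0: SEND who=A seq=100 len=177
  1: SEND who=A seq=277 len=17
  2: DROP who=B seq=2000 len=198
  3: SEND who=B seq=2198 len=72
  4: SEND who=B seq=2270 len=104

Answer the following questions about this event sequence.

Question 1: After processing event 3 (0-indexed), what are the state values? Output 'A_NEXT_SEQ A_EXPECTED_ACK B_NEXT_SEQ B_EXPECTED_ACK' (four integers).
After event 0: A_seq=277 A_ack=2000 B_seq=2000 B_ack=277
After event 1: A_seq=294 A_ack=2000 B_seq=2000 B_ack=294
After event 2: A_seq=294 A_ack=2000 B_seq=2198 B_ack=294
After event 3: A_seq=294 A_ack=2000 B_seq=2270 B_ack=294

294 2000 2270 294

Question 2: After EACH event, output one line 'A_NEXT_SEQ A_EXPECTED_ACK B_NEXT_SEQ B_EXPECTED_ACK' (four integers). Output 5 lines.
277 2000 2000 277
294 2000 2000 294
294 2000 2198 294
294 2000 2270 294
294 2000 2374 294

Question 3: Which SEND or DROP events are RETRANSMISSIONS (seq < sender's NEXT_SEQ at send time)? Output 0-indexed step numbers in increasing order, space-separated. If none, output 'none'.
Answer: none

Derivation:
Step 0: SEND seq=100 -> fresh
Step 1: SEND seq=277 -> fresh
Step 2: DROP seq=2000 -> fresh
Step 3: SEND seq=2198 -> fresh
Step 4: SEND seq=2270 -> fresh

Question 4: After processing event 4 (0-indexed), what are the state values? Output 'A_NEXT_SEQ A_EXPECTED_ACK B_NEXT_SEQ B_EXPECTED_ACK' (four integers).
After event 0: A_seq=277 A_ack=2000 B_seq=2000 B_ack=277
After event 1: A_seq=294 A_ack=2000 B_seq=2000 B_ack=294
After event 2: A_seq=294 A_ack=2000 B_seq=2198 B_ack=294
After event 3: A_seq=294 A_ack=2000 B_seq=2270 B_ack=294
After event 4: A_seq=294 A_ack=2000 B_seq=2374 B_ack=294

294 2000 2374 294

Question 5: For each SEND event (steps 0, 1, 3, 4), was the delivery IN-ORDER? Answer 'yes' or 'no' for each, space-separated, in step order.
Answer: yes yes no no

Derivation:
Step 0: SEND seq=100 -> in-order
Step 1: SEND seq=277 -> in-order
Step 3: SEND seq=2198 -> out-of-order
Step 4: SEND seq=2270 -> out-of-order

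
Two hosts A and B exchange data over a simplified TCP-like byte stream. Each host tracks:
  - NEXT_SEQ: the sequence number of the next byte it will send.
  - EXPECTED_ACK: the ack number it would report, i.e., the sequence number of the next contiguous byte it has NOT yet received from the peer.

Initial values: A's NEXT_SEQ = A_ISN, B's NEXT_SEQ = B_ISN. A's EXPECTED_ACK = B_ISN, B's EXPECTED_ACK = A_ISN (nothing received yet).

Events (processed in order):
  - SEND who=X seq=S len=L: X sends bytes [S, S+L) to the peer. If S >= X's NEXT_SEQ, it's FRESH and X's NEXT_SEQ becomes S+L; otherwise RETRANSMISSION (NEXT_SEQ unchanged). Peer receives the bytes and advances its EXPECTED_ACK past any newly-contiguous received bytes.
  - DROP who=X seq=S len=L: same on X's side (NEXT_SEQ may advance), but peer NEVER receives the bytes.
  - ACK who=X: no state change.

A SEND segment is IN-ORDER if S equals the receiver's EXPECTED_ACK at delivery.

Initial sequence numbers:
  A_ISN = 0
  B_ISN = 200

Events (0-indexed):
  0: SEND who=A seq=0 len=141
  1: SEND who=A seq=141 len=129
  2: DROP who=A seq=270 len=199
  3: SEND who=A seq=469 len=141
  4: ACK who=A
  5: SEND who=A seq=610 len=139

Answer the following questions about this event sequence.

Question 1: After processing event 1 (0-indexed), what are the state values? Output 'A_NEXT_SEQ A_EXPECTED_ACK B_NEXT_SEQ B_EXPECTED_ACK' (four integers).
After event 0: A_seq=141 A_ack=200 B_seq=200 B_ack=141
After event 1: A_seq=270 A_ack=200 B_seq=200 B_ack=270

270 200 200 270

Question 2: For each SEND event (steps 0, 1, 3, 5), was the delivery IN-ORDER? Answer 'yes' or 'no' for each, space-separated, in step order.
Step 0: SEND seq=0 -> in-order
Step 1: SEND seq=141 -> in-order
Step 3: SEND seq=469 -> out-of-order
Step 5: SEND seq=610 -> out-of-order

Answer: yes yes no no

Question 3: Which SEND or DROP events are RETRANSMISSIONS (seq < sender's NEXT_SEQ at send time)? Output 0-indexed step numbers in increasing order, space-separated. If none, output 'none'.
Answer: none

Derivation:
Step 0: SEND seq=0 -> fresh
Step 1: SEND seq=141 -> fresh
Step 2: DROP seq=270 -> fresh
Step 3: SEND seq=469 -> fresh
Step 5: SEND seq=610 -> fresh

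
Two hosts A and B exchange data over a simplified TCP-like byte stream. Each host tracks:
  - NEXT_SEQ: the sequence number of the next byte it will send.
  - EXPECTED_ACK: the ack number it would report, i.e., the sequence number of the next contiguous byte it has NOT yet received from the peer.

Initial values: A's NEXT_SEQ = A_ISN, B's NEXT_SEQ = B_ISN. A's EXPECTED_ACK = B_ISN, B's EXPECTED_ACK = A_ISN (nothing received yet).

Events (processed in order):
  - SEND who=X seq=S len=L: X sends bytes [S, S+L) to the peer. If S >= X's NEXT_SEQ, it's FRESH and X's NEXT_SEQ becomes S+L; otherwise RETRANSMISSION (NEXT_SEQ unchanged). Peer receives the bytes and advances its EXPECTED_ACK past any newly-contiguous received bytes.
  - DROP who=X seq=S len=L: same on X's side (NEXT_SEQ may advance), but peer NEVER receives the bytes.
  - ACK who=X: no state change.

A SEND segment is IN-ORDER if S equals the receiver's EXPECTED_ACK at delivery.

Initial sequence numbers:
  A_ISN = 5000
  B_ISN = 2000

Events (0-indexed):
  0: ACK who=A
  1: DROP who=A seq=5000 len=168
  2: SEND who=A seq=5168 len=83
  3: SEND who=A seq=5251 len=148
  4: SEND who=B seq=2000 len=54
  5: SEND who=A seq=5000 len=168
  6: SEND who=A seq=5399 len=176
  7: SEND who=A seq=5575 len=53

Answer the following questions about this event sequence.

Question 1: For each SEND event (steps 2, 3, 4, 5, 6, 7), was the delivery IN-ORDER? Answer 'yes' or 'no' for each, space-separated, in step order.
Answer: no no yes yes yes yes

Derivation:
Step 2: SEND seq=5168 -> out-of-order
Step 3: SEND seq=5251 -> out-of-order
Step 4: SEND seq=2000 -> in-order
Step 5: SEND seq=5000 -> in-order
Step 6: SEND seq=5399 -> in-order
Step 7: SEND seq=5575 -> in-order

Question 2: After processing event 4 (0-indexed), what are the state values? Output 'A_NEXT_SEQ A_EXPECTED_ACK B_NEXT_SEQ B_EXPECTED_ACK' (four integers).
After event 0: A_seq=5000 A_ack=2000 B_seq=2000 B_ack=5000
After event 1: A_seq=5168 A_ack=2000 B_seq=2000 B_ack=5000
After event 2: A_seq=5251 A_ack=2000 B_seq=2000 B_ack=5000
After event 3: A_seq=5399 A_ack=2000 B_seq=2000 B_ack=5000
After event 4: A_seq=5399 A_ack=2054 B_seq=2054 B_ack=5000

5399 2054 2054 5000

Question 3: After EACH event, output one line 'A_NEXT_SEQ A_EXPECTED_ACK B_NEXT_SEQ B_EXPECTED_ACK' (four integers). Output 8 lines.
5000 2000 2000 5000
5168 2000 2000 5000
5251 2000 2000 5000
5399 2000 2000 5000
5399 2054 2054 5000
5399 2054 2054 5399
5575 2054 2054 5575
5628 2054 2054 5628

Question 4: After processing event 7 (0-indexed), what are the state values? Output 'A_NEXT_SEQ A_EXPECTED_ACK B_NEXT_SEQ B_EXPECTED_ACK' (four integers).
After event 0: A_seq=5000 A_ack=2000 B_seq=2000 B_ack=5000
After event 1: A_seq=5168 A_ack=2000 B_seq=2000 B_ack=5000
After event 2: A_seq=5251 A_ack=2000 B_seq=2000 B_ack=5000
After event 3: A_seq=5399 A_ack=2000 B_seq=2000 B_ack=5000
After event 4: A_seq=5399 A_ack=2054 B_seq=2054 B_ack=5000
After event 5: A_seq=5399 A_ack=2054 B_seq=2054 B_ack=5399
After event 6: A_seq=5575 A_ack=2054 B_seq=2054 B_ack=5575
After event 7: A_seq=5628 A_ack=2054 B_seq=2054 B_ack=5628

5628 2054 2054 5628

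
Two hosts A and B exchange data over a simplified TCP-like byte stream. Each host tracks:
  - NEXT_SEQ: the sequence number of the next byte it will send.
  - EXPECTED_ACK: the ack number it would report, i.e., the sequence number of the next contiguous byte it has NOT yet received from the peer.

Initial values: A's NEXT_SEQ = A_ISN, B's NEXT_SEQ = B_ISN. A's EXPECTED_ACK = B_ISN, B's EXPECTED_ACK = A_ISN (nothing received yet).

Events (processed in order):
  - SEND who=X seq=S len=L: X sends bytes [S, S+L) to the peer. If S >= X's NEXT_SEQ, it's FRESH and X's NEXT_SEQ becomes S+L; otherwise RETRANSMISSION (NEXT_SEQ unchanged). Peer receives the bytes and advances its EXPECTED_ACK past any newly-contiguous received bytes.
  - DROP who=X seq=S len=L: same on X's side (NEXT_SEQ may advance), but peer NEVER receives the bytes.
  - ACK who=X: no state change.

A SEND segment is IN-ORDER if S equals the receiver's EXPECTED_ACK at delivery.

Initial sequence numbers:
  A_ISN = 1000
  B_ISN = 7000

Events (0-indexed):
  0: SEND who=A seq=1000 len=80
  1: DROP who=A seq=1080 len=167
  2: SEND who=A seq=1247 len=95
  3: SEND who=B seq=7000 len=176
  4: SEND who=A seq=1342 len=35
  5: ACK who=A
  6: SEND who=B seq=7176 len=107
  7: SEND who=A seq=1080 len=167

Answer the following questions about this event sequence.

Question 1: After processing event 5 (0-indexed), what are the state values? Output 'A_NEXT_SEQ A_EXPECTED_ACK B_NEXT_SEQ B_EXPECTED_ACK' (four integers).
After event 0: A_seq=1080 A_ack=7000 B_seq=7000 B_ack=1080
After event 1: A_seq=1247 A_ack=7000 B_seq=7000 B_ack=1080
After event 2: A_seq=1342 A_ack=7000 B_seq=7000 B_ack=1080
After event 3: A_seq=1342 A_ack=7176 B_seq=7176 B_ack=1080
After event 4: A_seq=1377 A_ack=7176 B_seq=7176 B_ack=1080
After event 5: A_seq=1377 A_ack=7176 B_seq=7176 B_ack=1080

1377 7176 7176 1080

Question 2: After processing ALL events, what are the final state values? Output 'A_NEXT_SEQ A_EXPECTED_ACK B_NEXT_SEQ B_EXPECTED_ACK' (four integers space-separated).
Answer: 1377 7283 7283 1377

Derivation:
After event 0: A_seq=1080 A_ack=7000 B_seq=7000 B_ack=1080
After event 1: A_seq=1247 A_ack=7000 B_seq=7000 B_ack=1080
After event 2: A_seq=1342 A_ack=7000 B_seq=7000 B_ack=1080
After event 3: A_seq=1342 A_ack=7176 B_seq=7176 B_ack=1080
After event 4: A_seq=1377 A_ack=7176 B_seq=7176 B_ack=1080
After event 5: A_seq=1377 A_ack=7176 B_seq=7176 B_ack=1080
After event 6: A_seq=1377 A_ack=7283 B_seq=7283 B_ack=1080
After event 7: A_seq=1377 A_ack=7283 B_seq=7283 B_ack=1377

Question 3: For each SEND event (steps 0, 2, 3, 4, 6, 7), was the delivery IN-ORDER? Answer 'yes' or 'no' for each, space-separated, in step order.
Answer: yes no yes no yes yes

Derivation:
Step 0: SEND seq=1000 -> in-order
Step 2: SEND seq=1247 -> out-of-order
Step 3: SEND seq=7000 -> in-order
Step 4: SEND seq=1342 -> out-of-order
Step 6: SEND seq=7176 -> in-order
Step 7: SEND seq=1080 -> in-order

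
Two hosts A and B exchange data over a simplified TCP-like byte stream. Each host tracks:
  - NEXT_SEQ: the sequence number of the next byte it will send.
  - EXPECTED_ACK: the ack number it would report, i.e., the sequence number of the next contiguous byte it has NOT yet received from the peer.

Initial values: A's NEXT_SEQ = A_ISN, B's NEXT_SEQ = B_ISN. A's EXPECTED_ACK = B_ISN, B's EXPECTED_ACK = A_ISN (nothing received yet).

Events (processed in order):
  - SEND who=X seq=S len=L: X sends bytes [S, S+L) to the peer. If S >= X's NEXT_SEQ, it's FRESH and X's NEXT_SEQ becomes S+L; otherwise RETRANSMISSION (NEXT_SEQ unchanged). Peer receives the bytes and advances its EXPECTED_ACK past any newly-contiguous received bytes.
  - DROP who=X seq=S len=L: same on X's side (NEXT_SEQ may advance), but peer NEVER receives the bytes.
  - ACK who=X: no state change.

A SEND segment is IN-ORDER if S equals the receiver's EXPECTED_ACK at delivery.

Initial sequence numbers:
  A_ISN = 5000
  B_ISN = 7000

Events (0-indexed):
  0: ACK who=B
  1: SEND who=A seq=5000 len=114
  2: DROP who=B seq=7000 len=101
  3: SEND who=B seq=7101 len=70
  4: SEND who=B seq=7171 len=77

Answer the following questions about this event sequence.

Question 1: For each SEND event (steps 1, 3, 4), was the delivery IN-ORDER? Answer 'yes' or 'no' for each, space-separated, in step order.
Step 1: SEND seq=5000 -> in-order
Step 3: SEND seq=7101 -> out-of-order
Step 4: SEND seq=7171 -> out-of-order

Answer: yes no no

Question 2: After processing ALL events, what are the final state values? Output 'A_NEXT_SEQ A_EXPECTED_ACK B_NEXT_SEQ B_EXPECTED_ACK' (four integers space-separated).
Answer: 5114 7000 7248 5114

Derivation:
After event 0: A_seq=5000 A_ack=7000 B_seq=7000 B_ack=5000
After event 1: A_seq=5114 A_ack=7000 B_seq=7000 B_ack=5114
After event 2: A_seq=5114 A_ack=7000 B_seq=7101 B_ack=5114
After event 3: A_seq=5114 A_ack=7000 B_seq=7171 B_ack=5114
After event 4: A_seq=5114 A_ack=7000 B_seq=7248 B_ack=5114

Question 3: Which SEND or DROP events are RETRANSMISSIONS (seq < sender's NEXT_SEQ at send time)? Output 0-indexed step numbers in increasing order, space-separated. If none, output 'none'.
Step 1: SEND seq=5000 -> fresh
Step 2: DROP seq=7000 -> fresh
Step 3: SEND seq=7101 -> fresh
Step 4: SEND seq=7171 -> fresh

Answer: none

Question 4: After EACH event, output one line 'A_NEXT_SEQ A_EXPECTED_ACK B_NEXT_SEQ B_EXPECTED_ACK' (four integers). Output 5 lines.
5000 7000 7000 5000
5114 7000 7000 5114
5114 7000 7101 5114
5114 7000 7171 5114
5114 7000 7248 5114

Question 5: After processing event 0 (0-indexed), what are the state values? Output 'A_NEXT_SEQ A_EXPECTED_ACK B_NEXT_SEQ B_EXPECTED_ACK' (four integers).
After event 0: A_seq=5000 A_ack=7000 B_seq=7000 B_ack=5000

5000 7000 7000 5000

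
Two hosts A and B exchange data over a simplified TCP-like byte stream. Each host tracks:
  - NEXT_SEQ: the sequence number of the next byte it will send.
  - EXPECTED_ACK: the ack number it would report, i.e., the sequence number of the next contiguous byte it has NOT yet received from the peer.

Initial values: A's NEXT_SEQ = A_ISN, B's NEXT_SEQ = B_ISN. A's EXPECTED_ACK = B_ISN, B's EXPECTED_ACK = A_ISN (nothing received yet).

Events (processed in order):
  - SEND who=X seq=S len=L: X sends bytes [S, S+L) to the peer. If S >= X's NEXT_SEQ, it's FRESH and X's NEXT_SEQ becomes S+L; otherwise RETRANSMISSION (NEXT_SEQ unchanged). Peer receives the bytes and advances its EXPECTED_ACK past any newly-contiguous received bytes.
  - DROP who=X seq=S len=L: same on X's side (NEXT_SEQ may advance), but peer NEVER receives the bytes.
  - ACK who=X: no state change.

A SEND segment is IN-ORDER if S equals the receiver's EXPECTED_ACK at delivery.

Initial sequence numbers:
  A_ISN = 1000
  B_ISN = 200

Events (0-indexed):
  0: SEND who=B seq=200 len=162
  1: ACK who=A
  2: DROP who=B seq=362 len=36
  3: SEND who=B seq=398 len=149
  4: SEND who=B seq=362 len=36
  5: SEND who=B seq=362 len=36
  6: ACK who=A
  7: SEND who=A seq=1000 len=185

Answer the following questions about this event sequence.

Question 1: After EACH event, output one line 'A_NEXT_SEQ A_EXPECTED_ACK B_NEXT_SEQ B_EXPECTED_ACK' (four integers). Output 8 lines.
1000 362 362 1000
1000 362 362 1000
1000 362 398 1000
1000 362 547 1000
1000 547 547 1000
1000 547 547 1000
1000 547 547 1000
1185 547 547 1185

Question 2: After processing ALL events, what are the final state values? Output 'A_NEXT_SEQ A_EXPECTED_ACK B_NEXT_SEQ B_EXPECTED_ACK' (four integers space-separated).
Answer: 1185 547 547 1185

Derivation:
After event 0: A_seq=1000 A_ack=362 B_seq=362 B_ack=1000
After event 1: A_seq=1000 A_ack=362 B_seq=362 B_ack=1000
After event 2: A_seq=1000 A_ack=362 B_seq=398 B_ack=1000
After event 3: A_seq=1000 A_ack=362 B_seq=547 B_ack=1000
After event 4: A_seq=1000 A_ack=547 B_seq=547 B_ack=1000
After event 5: A_seq=1000 A_ack=547 B_seq=547 B_ack=1000
After event 6: A_seq=1000 A_ack=547 B_seq=547 B_ack=1000
After event 7: A_seq=1185 A_ack=547 B_seq=547 B_ack=1185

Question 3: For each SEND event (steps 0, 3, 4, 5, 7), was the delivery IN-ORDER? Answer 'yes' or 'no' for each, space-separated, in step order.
Step 0: SEND seq=200 -> in-order
Step 3: SEND seq=398 -> out-of-order
Step 4: SEND seq=362 -> in-order
Step 5: SEND seq=362 -> out-of-order
Step 7: SEND seq=1000 -> in-order

Answer: yes no yes no yes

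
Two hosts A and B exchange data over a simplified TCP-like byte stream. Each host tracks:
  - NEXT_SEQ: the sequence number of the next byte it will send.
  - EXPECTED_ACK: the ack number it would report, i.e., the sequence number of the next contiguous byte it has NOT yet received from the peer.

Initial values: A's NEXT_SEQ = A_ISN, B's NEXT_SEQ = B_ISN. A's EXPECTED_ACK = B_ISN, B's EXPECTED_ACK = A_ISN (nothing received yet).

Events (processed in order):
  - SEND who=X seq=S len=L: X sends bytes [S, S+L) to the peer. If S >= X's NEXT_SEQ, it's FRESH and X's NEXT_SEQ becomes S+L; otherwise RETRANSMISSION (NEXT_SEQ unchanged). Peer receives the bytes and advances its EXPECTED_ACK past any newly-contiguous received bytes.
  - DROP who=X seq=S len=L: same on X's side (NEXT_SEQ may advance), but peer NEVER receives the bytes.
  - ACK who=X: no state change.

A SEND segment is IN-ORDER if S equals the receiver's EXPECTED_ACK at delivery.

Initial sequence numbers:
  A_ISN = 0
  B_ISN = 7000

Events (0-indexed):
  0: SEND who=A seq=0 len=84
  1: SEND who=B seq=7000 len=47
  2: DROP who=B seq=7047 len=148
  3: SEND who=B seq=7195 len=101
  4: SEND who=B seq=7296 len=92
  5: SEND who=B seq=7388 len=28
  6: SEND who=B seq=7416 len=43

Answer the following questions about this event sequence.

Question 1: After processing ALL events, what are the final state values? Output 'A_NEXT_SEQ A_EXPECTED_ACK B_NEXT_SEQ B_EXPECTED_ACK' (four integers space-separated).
After event 0: A_seq=84 A_ack=7000 B_seq=7000 B_ack=84
After event 1: A_seq=84 A_ack=7047 B_seq=7047 B_ack=84
After event 2: A_seq=84 A_ack=7047 B_seq=7195 B_ack=84
After event 3: A_seq=84 A_ack=7047 B_seq=7296 B_ack=84
After event 4: A_seq=84 A_ack=7047 B_seq=7388 B_ack=84
After event 5: A_seq=84 A_ack=7047 B_seq=7416 B_ack=84
After event 6: A_seq=84 A_ack=7047 B_seq=7459 B_ack=84

Answer: 84 7047 7459 84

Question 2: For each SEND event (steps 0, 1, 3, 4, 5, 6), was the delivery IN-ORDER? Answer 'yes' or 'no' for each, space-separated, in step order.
Answer: yes yes no no no no

Derivation:
Step 0: SEND seq=0 -> in-order
Step 1: SEND seq=7000 -> in-order
Step 3: SEND seq=7195 -> out-of-order
Step 4: SEND seq=7296 -> out-of-order
Step 5: SEND seq=7388 -> out-of-order
Step 6: SEND seq=7416 -> out-of-order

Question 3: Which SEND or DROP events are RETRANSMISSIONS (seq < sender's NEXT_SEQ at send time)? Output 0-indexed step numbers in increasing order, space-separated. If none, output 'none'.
Step 0: SEND seq=0 -> fresh
Step 1: SEND seq=7000 -> fresh
Step 2: DROP seq=7047 -> fresh
Step 3: SEND seq=7195 -> fresh
Step 4: SEND seq=7296 -> fresh
Step 5: SEND seq=7388 -> fresh
Step 6: SEND seq=7416 -> fresh

Answer: none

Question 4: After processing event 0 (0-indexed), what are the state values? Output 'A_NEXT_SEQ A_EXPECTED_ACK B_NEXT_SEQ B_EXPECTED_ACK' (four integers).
After event 0: A_seq=84 A_ack=7000 B_seq=7000 B_ack=84

84 7000 7000 84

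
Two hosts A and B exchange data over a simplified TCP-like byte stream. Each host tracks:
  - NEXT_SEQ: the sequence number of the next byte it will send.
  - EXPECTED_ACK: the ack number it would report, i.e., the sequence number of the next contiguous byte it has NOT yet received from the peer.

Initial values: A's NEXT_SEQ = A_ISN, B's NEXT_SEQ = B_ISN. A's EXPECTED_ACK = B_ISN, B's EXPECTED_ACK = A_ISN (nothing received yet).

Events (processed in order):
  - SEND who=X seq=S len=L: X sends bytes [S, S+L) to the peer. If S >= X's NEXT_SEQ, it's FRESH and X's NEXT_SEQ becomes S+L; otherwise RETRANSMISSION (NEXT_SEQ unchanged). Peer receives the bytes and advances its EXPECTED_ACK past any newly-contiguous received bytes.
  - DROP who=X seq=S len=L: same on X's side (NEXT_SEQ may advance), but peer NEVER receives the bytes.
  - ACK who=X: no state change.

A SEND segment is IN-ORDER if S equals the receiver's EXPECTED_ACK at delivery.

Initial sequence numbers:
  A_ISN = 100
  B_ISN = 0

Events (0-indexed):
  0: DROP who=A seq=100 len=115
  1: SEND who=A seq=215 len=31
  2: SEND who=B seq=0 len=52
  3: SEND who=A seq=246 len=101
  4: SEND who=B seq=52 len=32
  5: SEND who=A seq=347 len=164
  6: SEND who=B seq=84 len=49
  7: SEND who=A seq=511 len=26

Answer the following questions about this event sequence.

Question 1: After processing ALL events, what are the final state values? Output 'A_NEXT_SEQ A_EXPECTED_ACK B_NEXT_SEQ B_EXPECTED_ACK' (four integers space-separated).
After event 0: A_seq=215 A_ack=0 B_seq=0 B_ack=100
After event 1: A_seq=246 A_ack=0 B_seq=0 B_ack=100
After event 2: A_seq=246 A_ack=52 B_seq=52 B_ack=100
After event 3: A_seq=347 A_ack=52 B_seq=52 B_ack=100
After event 4: A_seq=347 A_ack=84 B_seq=84 B_ack=100
After event 5: A_seq=511 A_ack=84 B_seq=84 B_ack=100
After event 6: A_seq=511 A_ack=133 B_seq=133 B_ack=100
After event 7: A_seq=537 A_ack=133 B_seq=133 B_ack=100

Answer: 537 133 133 100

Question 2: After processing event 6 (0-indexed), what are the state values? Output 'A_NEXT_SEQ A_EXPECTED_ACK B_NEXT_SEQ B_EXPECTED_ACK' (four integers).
After event 0: A_seq=215 A_ack=0 B_seq=0 B_ack=100
After event 1: A_seq=246 A_ack=0 B_seq=0 B_ack=100
After event 2: A_seq=246 A_ack=52 B_seq=52 B_ack=100
After event 3: A_seq=347 A_ack=52 B_seq=52 B_ack=100
After event 4: A_seq=347 A_ack=84 B_seq=84 B_ack=100
After event 5: A_seq=511 A_ack=84 B_seq=84 B_ack=100
After event 6: A_seq=511 A_ack=133 B_seq=133 B_ack=100

511 133 133 100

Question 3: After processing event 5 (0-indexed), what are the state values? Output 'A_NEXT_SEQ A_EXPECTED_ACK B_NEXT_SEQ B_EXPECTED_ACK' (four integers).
After event 0: A_seq=215 A_ack=0 B_seq=0 B_ack=100
After event 1: A_seq=246 A_ack=0 B_seq=0 B_ack=100
After event 2: A_seq=246 A_ack=52 B_seq=52 B_ack=100
After event 3: A_seq=347 A_ack=52 B_seq=52 B_ack=100
After event 4: A_seq=347 A_ack=84 B_seq=84 B_ack=100
After event 5: A_seq=511 A_ack=84 B_seq=84 B_ack=100

511 84 84 100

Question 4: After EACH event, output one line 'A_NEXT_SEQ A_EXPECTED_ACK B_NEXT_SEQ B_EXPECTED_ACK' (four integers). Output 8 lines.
215 0 0 100
246 0 0 100
246 52 52 100
347 52 52 100
347 84 84 100
511 84 84 100
511 133 133 100
537 133 133 100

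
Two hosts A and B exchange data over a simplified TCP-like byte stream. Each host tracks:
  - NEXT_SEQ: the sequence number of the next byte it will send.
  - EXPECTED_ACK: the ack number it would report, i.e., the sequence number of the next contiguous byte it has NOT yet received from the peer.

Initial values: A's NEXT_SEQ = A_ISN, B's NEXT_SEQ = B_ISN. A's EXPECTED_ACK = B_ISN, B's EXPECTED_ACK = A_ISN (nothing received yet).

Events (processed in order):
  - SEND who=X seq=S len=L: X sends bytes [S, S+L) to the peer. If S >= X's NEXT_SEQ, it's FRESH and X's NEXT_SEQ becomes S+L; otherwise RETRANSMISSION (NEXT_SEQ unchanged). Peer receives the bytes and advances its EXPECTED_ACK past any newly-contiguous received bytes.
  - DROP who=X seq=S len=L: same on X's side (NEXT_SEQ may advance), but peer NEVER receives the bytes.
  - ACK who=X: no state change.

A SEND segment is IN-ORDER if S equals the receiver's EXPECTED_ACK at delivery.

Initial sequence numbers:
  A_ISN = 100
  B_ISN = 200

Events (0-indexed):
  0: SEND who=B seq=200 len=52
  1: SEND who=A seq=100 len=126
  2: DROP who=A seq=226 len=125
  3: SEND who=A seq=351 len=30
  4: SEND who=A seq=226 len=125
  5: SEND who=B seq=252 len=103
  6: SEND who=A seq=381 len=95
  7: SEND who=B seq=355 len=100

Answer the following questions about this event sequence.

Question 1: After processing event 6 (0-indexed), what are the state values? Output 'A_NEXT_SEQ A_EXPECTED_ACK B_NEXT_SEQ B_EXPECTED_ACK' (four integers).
After event 0: A_seq=100 A_ack=252 B_seq=252 B_ack=100
After event 1: A_seq=226 A_ack=252 B_seq=252 B_ack=226
After event 2: A_seq=351 A_ack=252 B_seq=252 B_ack=226
After event 3: A_seq=381 A_ack=252 B_seq=252 B_ack=226
After event 4: A_seq=381 A_ack=252 B_seq=252 B_ack=381
After event 5: A_seq=381 A_ack=355 B_seq=355 B_ack=381
After event 6: A_seq=476 A_ack=355 B_seq=355 B_ack=476

476 355 355 476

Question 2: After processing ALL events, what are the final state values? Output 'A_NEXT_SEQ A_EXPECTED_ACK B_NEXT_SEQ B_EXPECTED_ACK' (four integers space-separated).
Answer: 476 455 455 476

Derivation:
After event 0: A_seq=100 A_ack=252 B_seq=252 B_ack=100
After event 1: A_seq=226 A_ack=252 B_seq=252 B_ack=226
After event 2: A_seq=351 A_ack=252 B_seq=252 B_ack=226
After event 3: A_seq=381 A_ack=252 B_seq=252 B_ack=226
After event 4: A_seq=381 A_ack=252 B_seq=252 B_ack=381
After event 5: A_seq=381 A_ack=355 B_seq=355 B_ack=381
After event 6: A_seq=476 A_ack=355 B_seq=355 B_ack=476
After event 7: A_seq=476 A_ack=455 B_seq=455 B_ack=476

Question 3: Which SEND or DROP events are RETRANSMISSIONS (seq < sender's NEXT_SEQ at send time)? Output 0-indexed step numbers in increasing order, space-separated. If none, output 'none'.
Answer: 4

Derivation:
Step 0: SEND seq=200 -> fresh
Step 1: SEND seq=100 -> fresh
Step 2: DROP seq=226 -> fresh
Step 3: SEND seq=351 -> fresh
Step 4: SEND seq=226 -> retransmit
Step 5: SEND seq=252 -> fresh
Step 6: SEND seq=381 -> fresh
Step 7: SEND seq=355 -> fresh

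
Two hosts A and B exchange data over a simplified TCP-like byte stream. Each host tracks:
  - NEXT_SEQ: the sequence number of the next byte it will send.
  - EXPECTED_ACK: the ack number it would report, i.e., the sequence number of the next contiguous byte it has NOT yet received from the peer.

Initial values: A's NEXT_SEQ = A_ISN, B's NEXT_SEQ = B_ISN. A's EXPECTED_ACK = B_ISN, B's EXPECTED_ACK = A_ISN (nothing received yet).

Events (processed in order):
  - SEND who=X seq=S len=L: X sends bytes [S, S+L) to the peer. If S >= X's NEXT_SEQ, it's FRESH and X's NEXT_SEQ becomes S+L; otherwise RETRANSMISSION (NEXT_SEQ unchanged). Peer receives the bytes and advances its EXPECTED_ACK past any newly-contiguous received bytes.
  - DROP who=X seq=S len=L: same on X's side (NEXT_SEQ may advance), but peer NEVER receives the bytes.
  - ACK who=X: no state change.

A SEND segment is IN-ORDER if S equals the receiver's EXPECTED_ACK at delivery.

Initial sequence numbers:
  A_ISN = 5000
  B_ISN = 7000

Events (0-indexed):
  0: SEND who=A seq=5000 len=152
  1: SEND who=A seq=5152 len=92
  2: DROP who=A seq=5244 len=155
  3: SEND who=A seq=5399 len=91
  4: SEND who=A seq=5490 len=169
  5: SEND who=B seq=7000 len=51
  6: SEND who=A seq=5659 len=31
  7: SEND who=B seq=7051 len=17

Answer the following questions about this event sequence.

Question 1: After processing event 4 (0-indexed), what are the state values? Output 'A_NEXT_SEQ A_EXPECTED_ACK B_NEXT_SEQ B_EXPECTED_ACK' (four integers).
After event 0: A_seq=5152 A_ack=7000 B_seq=7000 B_ack=5152
After event 1: A_seq=5244 A_ack=7000 B_seq=7000 B_ack=5244
After event 2: A_seq=5399 A_ack=7000 B_seq=7000 B_ack=5244
After event 3: A_seq=5490 A_ack=7000 B_seq=7000 B_ack=5244
After event 4: A_seq=5659 A_ack=7000 B_seq=7000 B_ack=5244

5659 7000 7000 5244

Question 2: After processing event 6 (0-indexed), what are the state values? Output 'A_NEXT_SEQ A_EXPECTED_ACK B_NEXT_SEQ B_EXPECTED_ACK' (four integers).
After event 0: A_seq=5152 A_ack=7000 B_seq=7000 B_ack=5152
After event 1: A_seq=5244 A_ack=7000 B_seq=7000 B_ack=5244
After event 2: A_seq=5399 A_ack=7000 B_seq=7000 B_ack=5244
After event 3: A_seq=5490 A_ack=7000 B_seq=7000 B_ack=5244
After event 4: A_seq=5659 A_ack=7000 B_seq=7000 B_ack=5244
After event 5: A_seq=5659 A_ack=7051 B_seq=7051 B_ack=5244
After event 6: A_seq=5690 A_ack=7051 B_seq=7051 B_ack=5244

5690 7051 7051 5244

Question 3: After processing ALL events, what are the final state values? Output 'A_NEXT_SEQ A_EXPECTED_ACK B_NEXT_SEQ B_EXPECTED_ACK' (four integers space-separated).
Answer: 5690 7068 7068 5244

Derivation:
After event 0: A_seq=5152 A_ack=7000 B_seq=7000 B_ack=5152
After event 1: A_seq=5244 A_ack=7000 B_seq=7000 B_ack=5244
After event 2: A_seq=5399 A_ack=7000 B_seq=7000 B_ack=5244
After event 3: A_seq=5490 A_ack=7000 B_seq=7000 B_ack=5244
After event 4: A_seq=5659 A_ack=7000 B_seq=7000 B_ack=5244
After event 5: A_seq=5659 A_ack=7051 B_seq=7051 B_ack=5244
After event 6: A_seq=5690 A_ack=7051 B_seq=7051 B_ack=5244
After event 7: A_seq=5690 A_ack=7068 B_seq=7068 B_ack=5244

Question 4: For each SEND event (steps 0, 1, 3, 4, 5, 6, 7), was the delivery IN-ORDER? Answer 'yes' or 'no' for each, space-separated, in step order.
Answer: yes yes no no yes no yes

Derivation:
Step 0: SEND seq=5000 -> in-order
Step 1: SEND seq=5152 -> in-order
Step 3: SEND seq=5399 -> out-of-order
Step 4: SEND seq=5490 -> out-of-order
Step 5: SEND seq=7000 -> in-order
Step 6: SEND seq=5659 -> out-of-order
Step 7: SEND seq=7051 -> in-order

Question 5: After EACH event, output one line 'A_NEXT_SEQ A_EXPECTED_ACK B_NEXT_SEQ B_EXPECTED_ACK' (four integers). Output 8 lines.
5152 7000 7000 5152
5244 7000 7000 5244
5399 7000 7000 5244
5490 7000 7000 5244
5659 7000 7000 5244
5659 7051 7051 5244
5690 7051 7051 5244
5690 7068 7068 5244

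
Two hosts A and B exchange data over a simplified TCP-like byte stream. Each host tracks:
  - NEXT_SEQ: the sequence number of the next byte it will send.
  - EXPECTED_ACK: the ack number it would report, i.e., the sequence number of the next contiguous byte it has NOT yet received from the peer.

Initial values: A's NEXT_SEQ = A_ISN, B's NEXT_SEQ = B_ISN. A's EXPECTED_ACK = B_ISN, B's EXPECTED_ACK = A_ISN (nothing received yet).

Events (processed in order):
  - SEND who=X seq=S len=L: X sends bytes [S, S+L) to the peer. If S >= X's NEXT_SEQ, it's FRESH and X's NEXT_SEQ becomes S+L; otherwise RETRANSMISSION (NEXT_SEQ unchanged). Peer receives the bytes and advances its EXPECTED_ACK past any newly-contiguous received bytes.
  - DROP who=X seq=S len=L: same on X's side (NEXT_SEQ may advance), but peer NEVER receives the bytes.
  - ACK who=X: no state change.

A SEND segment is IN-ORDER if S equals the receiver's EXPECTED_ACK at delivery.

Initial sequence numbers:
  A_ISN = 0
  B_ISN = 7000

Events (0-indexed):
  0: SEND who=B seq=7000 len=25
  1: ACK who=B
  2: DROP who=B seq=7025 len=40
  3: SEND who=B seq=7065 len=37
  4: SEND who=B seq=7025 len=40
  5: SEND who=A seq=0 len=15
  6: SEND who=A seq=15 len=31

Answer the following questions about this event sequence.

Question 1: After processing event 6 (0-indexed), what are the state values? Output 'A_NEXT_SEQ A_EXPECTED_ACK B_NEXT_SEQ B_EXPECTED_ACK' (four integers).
After event 0: A_seq=0 A_ack=7025 B_seq=7025 B_ack=0
After event 1: A_seq=0 A_ack=7025 B_seq=7025 B_ack=0
After event 2: A_seq=0 A_ack=7025 B_seq=7065 B_ack=0
After event 3: A_seq=0 A_ack=7025 B_seq=7102 B_ack=0
After event 4: A_seq=0 A_ack=7102 B_seq=7102 B_ack=0
After event 5: A_seq=15 A_ack=7102 B_seq=7102 B_ack=15
After event 6: A_seq=46 A_ack=7102 B_seq=7102 B_ack=46

46 7102 7102 46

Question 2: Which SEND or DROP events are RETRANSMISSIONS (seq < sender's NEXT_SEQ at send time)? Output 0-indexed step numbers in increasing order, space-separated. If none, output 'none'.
Step 0: SEND seq=7000 -> fresh
Step 2: DROP seq=7025 -> fresh
Step 3: SEND seq=7065 -> fresh
Step 4: SEND seq=7025 -> retransmit
Step 5: SEND seq=0 -> fresh
Step 6: SEND seq=15 -> fresh

Answer: 4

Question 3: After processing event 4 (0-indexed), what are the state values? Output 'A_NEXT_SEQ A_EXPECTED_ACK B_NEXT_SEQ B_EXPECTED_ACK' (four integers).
After event 0: A_seq=0 A_ack=7025 B_seq=7025 B_ack=0
After event 1: A_seq=0 A_ack=7025 B_seq=7025 B_ack=0
After event 2: A_seq=0 A_ack=7025 B_seq=7065 B_ack=0
After event 3: A_seq=0 A_ack=7025 B_seq=7102 B_ack=0
After event 4: A_seq=0 A_ack=7102 B_seq=7102 B_ack=0

0 7102 7102 0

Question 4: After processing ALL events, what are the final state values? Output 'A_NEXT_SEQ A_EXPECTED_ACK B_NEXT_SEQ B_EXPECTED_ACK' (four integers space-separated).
Answer: 46 7102 7102 46

Derivation:
After event 0: A_seq=0 A_ack=7025 B_seq=7025 B_ack=0
After event 1: A_seq=0 A_ack=7025 B_seq=7025 B_ack=0
After event 2: A_seq=0 A_ack=7025 B_seq=7065 B_ack=0
After event 3: A_seq=0 A_ack=7025 B_seq=7102 B_ack=0
After event 4: A_seq=0 A_ack=7102 B_seq=7102 B_ack=0
After event 5: A_seq=15 A_ack=7102 B_seq=7102 B_ack=15
After event 6: A_seq=46 A_ack=7102 B_seq=7102 B_ack=46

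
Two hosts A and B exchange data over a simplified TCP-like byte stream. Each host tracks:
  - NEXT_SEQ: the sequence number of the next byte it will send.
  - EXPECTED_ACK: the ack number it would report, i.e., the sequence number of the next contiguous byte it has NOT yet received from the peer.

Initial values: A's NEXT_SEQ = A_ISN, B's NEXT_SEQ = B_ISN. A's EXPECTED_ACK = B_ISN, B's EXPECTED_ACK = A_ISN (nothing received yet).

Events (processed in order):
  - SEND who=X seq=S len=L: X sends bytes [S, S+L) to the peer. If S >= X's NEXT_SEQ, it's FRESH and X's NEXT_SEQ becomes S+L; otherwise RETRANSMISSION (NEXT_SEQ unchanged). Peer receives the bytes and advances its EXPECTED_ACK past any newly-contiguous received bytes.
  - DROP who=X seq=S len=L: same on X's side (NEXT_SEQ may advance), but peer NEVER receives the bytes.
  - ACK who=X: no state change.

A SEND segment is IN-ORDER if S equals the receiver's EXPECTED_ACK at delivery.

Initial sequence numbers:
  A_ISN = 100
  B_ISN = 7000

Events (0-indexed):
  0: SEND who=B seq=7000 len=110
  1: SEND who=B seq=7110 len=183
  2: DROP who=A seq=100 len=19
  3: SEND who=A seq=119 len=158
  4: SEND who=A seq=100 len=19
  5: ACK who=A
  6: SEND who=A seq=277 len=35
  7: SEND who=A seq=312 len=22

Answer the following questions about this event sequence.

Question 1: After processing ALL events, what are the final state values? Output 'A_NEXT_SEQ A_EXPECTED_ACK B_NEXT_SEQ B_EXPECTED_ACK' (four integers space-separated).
Answer: 334 7293 7293 334

Derivation:
After event 0: A_seq=100 A_ack=7110 B_seq=7110 B_ack=100
After event 1: A_seq=100 A_ack=7293 B_seq=7293 B_ack=100
After event 2: A_seq=119 A_ack=7293 B_seq=7293 B_ack=100
After event 3: A_seq=277 A_ack=7293 B_seq=7293 B_ack=100
After event 4: A_seq=277 A_ack=7293 B_seq=7293 B_ack=277
After event 5: A_seq=277 A_ack=7293 B_seq=7293 B_ack=277
After event 6: A_seq=312 A_ack=7293 B_seq=7293 B_ack=312
After event 7: A_seq=334 A_ack=7293 B_seq=7293 B_ack=334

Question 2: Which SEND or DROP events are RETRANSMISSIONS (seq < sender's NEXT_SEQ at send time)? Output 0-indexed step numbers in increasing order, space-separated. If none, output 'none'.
Answer: 4

Derivation:
Step 0: SEND seq=7000 -> fresh
Step 1: SEND seq=7110 -> fresh
Step 2: DROP seq=100 -> fresh
Step 3: SEND seq=119 -> fresh
Step 4: SEND seq=100 -> retransmit
Step 6: SEND seq=277 -> fresh
Step 7: SEND seq=312 -> fresh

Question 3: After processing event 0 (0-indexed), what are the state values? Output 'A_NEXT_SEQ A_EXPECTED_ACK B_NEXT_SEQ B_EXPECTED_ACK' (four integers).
After event 0: A_seq=100 A_ack=7110 B_seq=7110 B_ack=100

100 7110 7110 100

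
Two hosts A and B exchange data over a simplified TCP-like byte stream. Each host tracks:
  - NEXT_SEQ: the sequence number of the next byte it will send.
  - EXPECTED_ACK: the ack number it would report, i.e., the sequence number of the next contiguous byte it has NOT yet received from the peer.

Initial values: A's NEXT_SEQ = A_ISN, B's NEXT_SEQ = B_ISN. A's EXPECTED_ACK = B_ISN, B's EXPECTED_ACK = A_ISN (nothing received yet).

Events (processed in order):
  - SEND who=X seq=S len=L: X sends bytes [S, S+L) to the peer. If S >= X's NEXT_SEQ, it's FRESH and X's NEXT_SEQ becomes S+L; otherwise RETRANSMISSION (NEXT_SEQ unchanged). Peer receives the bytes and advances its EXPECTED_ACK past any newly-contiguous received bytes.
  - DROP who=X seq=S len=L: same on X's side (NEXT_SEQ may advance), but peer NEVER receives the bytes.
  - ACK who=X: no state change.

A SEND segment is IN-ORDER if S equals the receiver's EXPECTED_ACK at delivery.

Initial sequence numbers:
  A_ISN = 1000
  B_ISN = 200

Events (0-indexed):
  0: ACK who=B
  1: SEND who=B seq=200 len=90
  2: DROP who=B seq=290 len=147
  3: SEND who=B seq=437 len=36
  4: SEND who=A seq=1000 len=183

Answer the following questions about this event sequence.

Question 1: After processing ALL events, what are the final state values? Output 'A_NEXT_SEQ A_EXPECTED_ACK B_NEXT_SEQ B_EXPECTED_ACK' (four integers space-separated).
After event 0: A_seq=1000 A_ack=200 B_seq=200 B_ack=1000
After event 1: A_seq=1000 A_ack=290 B_seq=290 B_ack=1000
After event 2: A_seq=1000 A_ack=290 B_seq=437 B_ack=1000
After event 3: A_seq=1000 A_ack=290 B_seq=473 B_ack=1000
After event 4: A_seq=1183 A_ack=290 B_seq=473 B_ack=1183

Answer: 1183 290 473 1183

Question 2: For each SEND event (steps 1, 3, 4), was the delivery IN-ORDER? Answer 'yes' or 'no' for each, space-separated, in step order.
Answer: yes no yes

Derivation:
Step 1: SEND seq=200 -> in-order
Step 3: SEND seq=437 -> out-of-order
Step 4: SEND seq=1000 -> in-order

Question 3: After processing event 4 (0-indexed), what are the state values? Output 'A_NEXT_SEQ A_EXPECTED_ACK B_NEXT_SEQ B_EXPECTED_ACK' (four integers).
After event 0: A_seq=1000 A_ack=200 B_seq=200 B_ack=1000
After event 1: A_seq=1000 A_ack=290 B_seq=290 B_ack=1000
After event 2: A_seq=1000 A_ack=290 B_seq=437 B_ack=1000
After event 3: A_seq=1000 A_ack=290 B_seq=473 B_ack=1000
After event 4: A_seq=1183 A_ack=290 B_seq=473 B_ack=1183

1183 290 473 1183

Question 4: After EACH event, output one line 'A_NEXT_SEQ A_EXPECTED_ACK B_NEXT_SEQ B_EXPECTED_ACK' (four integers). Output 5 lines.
1000 200 200 1000
1000 290 290 1000
1000 290 437 1000
1000 290 473 1000
1183 290 473 1183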